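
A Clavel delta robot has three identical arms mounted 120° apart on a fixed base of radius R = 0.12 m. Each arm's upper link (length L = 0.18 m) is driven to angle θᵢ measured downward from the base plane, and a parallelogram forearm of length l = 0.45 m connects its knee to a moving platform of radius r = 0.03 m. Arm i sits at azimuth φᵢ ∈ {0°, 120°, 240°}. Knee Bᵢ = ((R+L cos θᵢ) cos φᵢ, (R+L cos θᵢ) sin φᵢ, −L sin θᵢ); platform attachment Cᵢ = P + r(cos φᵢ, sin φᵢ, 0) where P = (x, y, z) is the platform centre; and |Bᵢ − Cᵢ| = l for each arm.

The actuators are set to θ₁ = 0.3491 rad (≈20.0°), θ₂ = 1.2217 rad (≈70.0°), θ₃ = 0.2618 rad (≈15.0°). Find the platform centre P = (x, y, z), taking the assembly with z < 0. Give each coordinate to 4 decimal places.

centre 1 = (0.2591·cos0.0°, 0.2591·sin0.0°, -0.0616) = (0.2591, 0.0000, -0.0616)
φ2=120.0°: virtual centre (-0.0758, 0.1313, -0.1691), radius l
centre 3 = (0.2639·cos240.0°, 0.2639·sin240.0°, -0.0466) = (-0.1319, -0.2285, -0.0466)
|centre ₂|²−|centre ₁|² = -0.0194;  |centre ₃|²−|centre ₁|² = 0.0009
linear system: -0.6699x+0.2625y = -0.0194−-0.2151z; -0.7822x+-0.4570y = 0.0009−0.0300z
Cramer: x(z) = 0.0169-0.1769z;  y(z) = -0.0307+0.3682z
sphere 1 gives Az²+Bz+C=0 with A=1.1669, B=0.1862, C=-0.1391;  B²−4AC=0.6838;  roots -0.4341, 0.2745;  negative root z = -0.4341
x = 0.0936, y = -0.1906

(0.0936, -0.1906, -0.4341)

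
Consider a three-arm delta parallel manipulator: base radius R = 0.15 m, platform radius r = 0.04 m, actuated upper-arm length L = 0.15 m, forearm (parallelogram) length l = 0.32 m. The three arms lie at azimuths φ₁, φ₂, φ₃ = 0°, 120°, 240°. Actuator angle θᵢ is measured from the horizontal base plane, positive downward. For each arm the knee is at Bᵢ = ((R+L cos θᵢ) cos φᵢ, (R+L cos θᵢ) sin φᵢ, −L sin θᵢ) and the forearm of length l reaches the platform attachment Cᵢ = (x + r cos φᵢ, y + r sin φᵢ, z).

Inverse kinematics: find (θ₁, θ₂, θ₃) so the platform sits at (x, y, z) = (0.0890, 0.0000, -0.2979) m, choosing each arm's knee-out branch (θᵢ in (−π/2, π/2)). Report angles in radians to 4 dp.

rotate P by −φ1: (0.0890, 0.0000, -0.2979)
  A=0.0210, B=-0.2979, C=(l²−L²−A²−y'²−z²)/(2L)=-0.0310
  γ=atan2(-0.2979,0.0210)=-1.5004;  ψ=arccos(-0.1036)=1.6746;  θ1=γ+ψ≈0.1742
φ2=120.0° → target in arm frame (-0.0445, -0.0771)
  e−x'=0.1545;  (l²−L²−(e−x')²−y'²−z²)/2L = -0.1289
  γ=atan2(-0.2979,0.1545)=-1.0924;  ψ=arccos(-0.3840)=1.9649;  θ2=γ+ψ≈0.8725
arm 3 (φ=240.0°): x'=-0.0445, y'=0.0771
  A cos θ + B sin θ = C:  0.1545·cos θ + -0.2979·sin θ = -0.1289
  √(A²+B²)=0.3356;  θ3 = -1.0924+1.9649 ≈ 0.8725

θ₁ = 0.1742, θ₂ = 0.8725, θ₃ = 0.8725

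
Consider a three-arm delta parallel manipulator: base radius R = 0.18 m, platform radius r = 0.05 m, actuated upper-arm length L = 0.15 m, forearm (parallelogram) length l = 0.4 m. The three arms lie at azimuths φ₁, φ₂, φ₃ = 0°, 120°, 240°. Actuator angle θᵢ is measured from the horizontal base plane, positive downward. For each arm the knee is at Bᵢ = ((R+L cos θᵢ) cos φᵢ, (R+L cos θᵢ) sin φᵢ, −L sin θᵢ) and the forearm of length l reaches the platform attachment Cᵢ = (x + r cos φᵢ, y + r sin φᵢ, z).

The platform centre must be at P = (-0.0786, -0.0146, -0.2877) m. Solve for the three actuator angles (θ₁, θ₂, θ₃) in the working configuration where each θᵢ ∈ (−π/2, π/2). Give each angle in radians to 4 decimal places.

θ₁ = 0.5240, θ₂ = -0.0868, θ₃ = -0.2616

φ1=0.0° → target in arm frame (-0.0786, -0.0146)
  A cos θ + B sin θ = C:  0.2086·cos θ + -0.2877·sin θ = 0.0367
  θ1 = atan2(B,A) + arccos(C/0.3554) = 0.5240
φ2=120.0° → target in arm frame (0.0267, 0.0754)
  A cos θ + B sin θ = C:  0.1033·cos θ + -0.2877·sin θ = 0.1279
  √(A²+B²)=0.3057;  θ2 = -1.2259+1.1392 ≈ -0.0868
φ3=240.0° → target in arm frame (0.0519, -0.0608)
  e−x'=0.0781;  (l²−L²−(e−x')²−y'²−z²)/2L = 0.1498
  √(A²+B²)=0.2981;  θ3 = -1.3059+1.0443 ≈ -0.2616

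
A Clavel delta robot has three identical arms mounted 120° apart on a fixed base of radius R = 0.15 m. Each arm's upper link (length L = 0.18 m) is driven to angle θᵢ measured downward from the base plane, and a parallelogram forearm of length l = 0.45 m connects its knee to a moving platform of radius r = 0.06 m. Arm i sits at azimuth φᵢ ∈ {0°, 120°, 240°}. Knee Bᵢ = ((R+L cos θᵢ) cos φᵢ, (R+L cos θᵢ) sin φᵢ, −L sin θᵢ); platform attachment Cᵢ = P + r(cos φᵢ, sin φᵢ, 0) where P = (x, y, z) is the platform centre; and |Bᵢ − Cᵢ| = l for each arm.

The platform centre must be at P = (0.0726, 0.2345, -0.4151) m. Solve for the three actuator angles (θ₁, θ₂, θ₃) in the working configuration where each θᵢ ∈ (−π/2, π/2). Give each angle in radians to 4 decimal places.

θ₁ = 0.4365, θ₂ = 0.0872, θ₃ = 1.3090

rotate P by −φ1: (0.0726, 0.2345, -0.4151)
  A=0.0174, B=-0.4151, C=(l²−L²−A²−y'²−z²)/(2L)=-0.1597
  θ1 = atan2(B,A) + arccos(C/0.4155) = 0.4365
φ2=120.0° → target in arm frame (0.1668, -0.1801)
  A cos θ + B sin θ = C:  -0.0768·cos θ + -0.4151·sin θ = -0.1126
  θ2 = atan2(B,A) + arccos(C/0.4221) = 0.0872
rotate P by −φ3: (-0.2394, -0.0544, -0.4151)
  A=0.3294, B=-0.4151, C=(l²−L²−A²−y'²−z²)/(2L)=-0.3157
  γ=atan2(-0.4151,0.3294)=-0.9000;  ψ=arccos(-0.5958)=2.2091;  θ3=γ+ψ≈1.3090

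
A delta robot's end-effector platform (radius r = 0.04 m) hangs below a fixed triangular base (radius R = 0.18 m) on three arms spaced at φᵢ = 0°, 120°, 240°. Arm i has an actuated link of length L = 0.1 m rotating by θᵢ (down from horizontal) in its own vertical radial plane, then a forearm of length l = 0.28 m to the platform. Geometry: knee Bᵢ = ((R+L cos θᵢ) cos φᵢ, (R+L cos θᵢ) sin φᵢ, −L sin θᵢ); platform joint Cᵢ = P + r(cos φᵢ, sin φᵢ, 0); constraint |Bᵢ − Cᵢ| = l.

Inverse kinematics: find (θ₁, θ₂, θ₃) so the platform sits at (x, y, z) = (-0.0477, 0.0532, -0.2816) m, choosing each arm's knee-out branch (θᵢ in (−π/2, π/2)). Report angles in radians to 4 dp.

rotate P by −φ1: (-0.0477, 0.0532, -0.2816)
  A cos θ + B sin θ = C:  0.1877·cos θ + -0.2816·sin θ = -0.2448
  √(A²+B²)=0.3384;  θ1 = -0.9829+2.3794 ≈ 1.3966
arm 2 (φ=120.0°): x'=0.0699, y'=0.0147
  e−x'=0.0701;  (l²−L²−(e−x')²−y'²−z²)/2L = -0.0801
  √(A²+B²)=0.2902;  θ2 = -1.3269+1.8506 ≈ 0.5237
arm 3 (φ=240.0°): x'=-0.0222, y'=-0.0679
  e−x'=0.1622;  (l²−L²−(e−x')²−y'²−z²)/2L = -0.2091
  γ=atan2(-0.2816,0.1622)=-1.0482;  ψ=arccos(-0.6435)=2.2699;  θ3=γ+ψ≈1.2217

θ₁ = 1.3966, θ₂ = 0.5237, θ₃ = 1.2217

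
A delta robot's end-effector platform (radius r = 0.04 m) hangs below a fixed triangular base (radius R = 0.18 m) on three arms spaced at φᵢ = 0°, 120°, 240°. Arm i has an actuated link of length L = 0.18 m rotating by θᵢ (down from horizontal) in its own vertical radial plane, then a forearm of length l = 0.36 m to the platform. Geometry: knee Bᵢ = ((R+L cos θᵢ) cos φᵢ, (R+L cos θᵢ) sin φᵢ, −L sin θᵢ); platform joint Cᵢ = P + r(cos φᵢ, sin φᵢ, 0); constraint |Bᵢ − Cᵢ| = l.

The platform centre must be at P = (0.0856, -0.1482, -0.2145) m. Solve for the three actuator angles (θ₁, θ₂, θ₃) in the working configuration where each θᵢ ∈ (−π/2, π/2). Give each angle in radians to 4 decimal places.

φ1=0.0° → target in arm frame (0.0856, -0.1482)
  A cos θ + B sin θ = C:  0.0544·cos θ + -0.2145·sin θ = 0.0730
  θ1 = atan2(B,A) + arccos(C/0.2213) = -0.0876
arm 2 (φ=120.0°): x'=-0.1711, y'=0.0000
  e−x'=0.3111;  (l²−L²−(e−x')²−y'²−z²)/2L = -0.1267
  √(A²+B²)=0.3779;  θ2 = -0.6036+1.9127 ≈ 1.3092
rotate P by −φ3: (0.0855, 0.1482, -0.2145)
  e−x'=0.0545;  (l²−L²−(e−x')²−y'²−z²)/2L = 0.0729
  √(A²+B²)=0.2213;  θ3 = -1.3222+1.2350 ≈ -0.0872

θ₁ = -0.0876, θ₂ = 1.3092, θ₃ = -0.0872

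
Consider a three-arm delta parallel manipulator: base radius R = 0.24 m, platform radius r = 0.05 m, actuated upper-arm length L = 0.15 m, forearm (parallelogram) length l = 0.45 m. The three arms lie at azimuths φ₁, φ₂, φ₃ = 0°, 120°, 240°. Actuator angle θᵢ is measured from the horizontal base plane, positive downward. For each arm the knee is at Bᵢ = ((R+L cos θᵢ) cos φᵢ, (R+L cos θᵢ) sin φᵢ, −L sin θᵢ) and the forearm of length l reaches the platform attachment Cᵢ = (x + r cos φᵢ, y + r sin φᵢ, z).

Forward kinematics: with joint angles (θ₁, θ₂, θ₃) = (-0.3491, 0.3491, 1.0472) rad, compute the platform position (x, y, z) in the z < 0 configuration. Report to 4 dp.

O1 = (0.3310·cos0.0°, 0.3310·sin0.0°, 0.0513) = (0.3310, 0.0000, 0.0513)
arm 2 at φ=120.0°: (R−r)+L cos θ2 = 0.3310;  O2 = (-0.1655, 0.2866, -0.0513)
O3 = (0.2650·cos240.0°, 0.2650·sin240.0°, -0.1299) = (-0.1325, -0.2295, -0.1299)
subtract pairs → two planes through P
linear system: -0.9929x+0.5732y = 0.0000−-0.2052z; -0.9269x+-0.4590y = -0.0251−-0.3624z
Cramer: x(z) = 0.0146-0.3059z;  y(z) = 0.0252-0.1718z
sphere 1 gives Az²+Bz+C=0 with A=1.1231, B=0.0823, C=-0.0991;  B²−4AC=0.4521;  roots -0.3360, 0.2627;  negative root z = -0.3360
x = 0.1173, y = 0.0829

(0.1173, 0.0829, -0.3360)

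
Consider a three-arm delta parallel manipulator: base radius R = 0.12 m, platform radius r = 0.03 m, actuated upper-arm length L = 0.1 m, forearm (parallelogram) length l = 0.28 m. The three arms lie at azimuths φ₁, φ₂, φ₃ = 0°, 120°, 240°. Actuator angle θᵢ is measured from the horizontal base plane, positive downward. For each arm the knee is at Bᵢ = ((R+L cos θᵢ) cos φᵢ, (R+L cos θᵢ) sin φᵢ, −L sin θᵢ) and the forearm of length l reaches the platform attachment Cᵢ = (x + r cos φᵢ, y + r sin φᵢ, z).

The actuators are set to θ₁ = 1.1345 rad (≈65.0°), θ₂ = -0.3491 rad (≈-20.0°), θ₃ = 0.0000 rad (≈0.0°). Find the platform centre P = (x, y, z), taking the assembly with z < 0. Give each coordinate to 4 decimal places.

(-0.1212, 0.0214, -0.2077)

centre 1 = (0.1323·cos0.0°, 0.1323·sin0.0°, -0.0906) = (0.1323, 0.0000, -0.0906)
centre 2 = (0.1840·cos120.0°, 0.1840·sin120.0°, 0.0342) = (-0.0920, 0.1593, 0.0342)
arm 3 at φ=240.0°: (R−r)+L cos θ3 = 0.1900;  centre 3 = (-0.0950, -0.1645, 0.0000)
eliminate P² terms by subtracting sphere 1 from 2 and 3
linear system: -0.4485x+0.3186y = 0.0093−0.2497z; -0.4545x+-0.3291y = 0.0104−0.1813z
Cramer: x(z) = -0.0218+0.4785z;  y(z) = -0.0015-0.1101z
sphere 1 gives Az²+Bz+C=0 with A=1.2411, B=0.0342, C=-0.0464;  B²−4AC=0.2318;  roots -0.2077, 0.1802;  negative root z = -0.2077
x = -0.1212, y = 0.0214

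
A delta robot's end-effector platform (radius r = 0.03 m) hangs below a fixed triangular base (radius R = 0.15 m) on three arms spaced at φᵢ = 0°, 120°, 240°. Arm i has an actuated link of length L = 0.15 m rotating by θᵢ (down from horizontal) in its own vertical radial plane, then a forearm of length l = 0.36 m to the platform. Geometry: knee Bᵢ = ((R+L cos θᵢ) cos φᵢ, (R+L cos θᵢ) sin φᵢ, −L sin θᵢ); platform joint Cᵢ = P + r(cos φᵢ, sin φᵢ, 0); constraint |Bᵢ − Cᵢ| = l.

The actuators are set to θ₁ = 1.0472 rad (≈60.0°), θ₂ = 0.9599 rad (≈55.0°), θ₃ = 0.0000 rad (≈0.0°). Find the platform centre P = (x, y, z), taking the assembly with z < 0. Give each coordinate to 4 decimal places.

φ1=0.0°: virtual centre (0.1950, 0.0000, -0.1299), radius l
O2 = (0.2060·cos120.0°, 0.2060·sin120.0°, -0.1229) = (-0.1030, 0.1784, -0.1229)
φ3=240.0°: virtual centre (-0.1350, -0.2338, 0.0000), radius l
subtract pairs → two planes through P
[-0.5960 0.3569 0.0141]·P = 0.0026;  [-0.6600 -0.4677 0.2598]·P = 0.0180
Cramer: x(z) = -0.0149+0.1931z;  y(z) = -0.0175+0.2831z
quadratic in z: (1.1174)z²+(0.1689)z+(-0.0684)=0, √Δ=0.5780 → z ∈ {-0.3342, 0.1831}; z = -0.3342 (taking z<0)
x = -0.0794, y = -0.1121

(-0.0794, -0.1121, -0.3342)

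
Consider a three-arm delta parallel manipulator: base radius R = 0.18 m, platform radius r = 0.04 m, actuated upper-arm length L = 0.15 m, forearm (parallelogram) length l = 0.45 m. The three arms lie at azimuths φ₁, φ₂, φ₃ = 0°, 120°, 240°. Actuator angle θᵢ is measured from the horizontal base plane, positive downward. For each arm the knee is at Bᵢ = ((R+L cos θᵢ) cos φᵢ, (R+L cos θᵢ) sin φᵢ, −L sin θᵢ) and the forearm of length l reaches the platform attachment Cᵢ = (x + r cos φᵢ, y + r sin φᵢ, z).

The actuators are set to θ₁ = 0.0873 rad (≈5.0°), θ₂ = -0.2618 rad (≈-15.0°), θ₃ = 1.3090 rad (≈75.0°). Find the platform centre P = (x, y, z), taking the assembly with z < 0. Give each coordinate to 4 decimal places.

(0.0781, 0.2081, -0.3515)

S1 = (0.2894·cos0.0°, 0.2894·sin0.0°, -0.0131) = (0.2894, 0.0000, -0.0131)
arm 2 at φ=120.0°: e+L cos θ2 = 0.2849;  S2 = (-0.1424, 0.2467, 0.0388)
S3 = (0.1788·cos240.0°, 0.1788·sin240.0°, -0.1449) = (-0.0894, -0.1549, -0.1449)
eliminate P² terms by subtracting sphere 1 from 2 and 3
[-0.8637 0.4934 0.1038]·P = -0.0013;  [-0.7577 -0.3097 -0.2636]·P = -0.0310
Cramer: x(z) = 0.0244-0.1527z;  y(z) = 0.0402-0.4776z
quadratic in z: (1.2514)z²+(0.0687)z+(-0.1305)=0, √Δ=0.8111 → z ∈ {-0.3515, 0.2966}; z = -0.3515 (taking z<0)
x = 0.0781, y = 0.2081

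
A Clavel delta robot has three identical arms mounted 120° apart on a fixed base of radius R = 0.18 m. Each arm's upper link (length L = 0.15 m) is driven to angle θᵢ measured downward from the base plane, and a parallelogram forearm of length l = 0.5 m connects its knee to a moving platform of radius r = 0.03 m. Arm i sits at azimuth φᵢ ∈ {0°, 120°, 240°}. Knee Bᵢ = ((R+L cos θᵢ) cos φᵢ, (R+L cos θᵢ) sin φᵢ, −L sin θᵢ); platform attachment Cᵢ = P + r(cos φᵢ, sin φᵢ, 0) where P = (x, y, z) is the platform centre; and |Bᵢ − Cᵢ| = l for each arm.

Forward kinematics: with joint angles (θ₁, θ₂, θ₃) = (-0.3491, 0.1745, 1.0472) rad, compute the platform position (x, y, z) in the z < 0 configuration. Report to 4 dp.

arm 1 at φ=0.0°: e+L cos θ1 = 0.2910;  S1 = (0.2910, 0.0000, 0.0513)
S2 = (0.2977·cos120.0°, 0.2977·sin120.0°, -0.0260) = (-0.1489, 0.2578, -0.0260)
arm 3 at φ=240.0°: e+L cos θ3 = 0.2250;  S3 = (-0.1125, -0.1949, -0.1299)
|S₂|²−|S₁|² = 0.0020;  |S₃|²−|S₁|² = -0.0198
linear system: -0.8796x+0.5157y = 0.0020−-0.1547z; -0.8069x+-0.3897y = -0.0198−-0.3624z
det = 0.7589;  x = 0.0124+-0.3257z,  y = 0.0251+-0.2556z
into |P−S₁|² = l²: 1.1714z² + 0.0660z + -0.1691 = 0;  Δ = 0.7969;  z = -0.4092 or 0.3529 → z<0 root = -0.4092
x = 0.1457, y = 0.1297

(0.1457, 0.1297, -0.4092)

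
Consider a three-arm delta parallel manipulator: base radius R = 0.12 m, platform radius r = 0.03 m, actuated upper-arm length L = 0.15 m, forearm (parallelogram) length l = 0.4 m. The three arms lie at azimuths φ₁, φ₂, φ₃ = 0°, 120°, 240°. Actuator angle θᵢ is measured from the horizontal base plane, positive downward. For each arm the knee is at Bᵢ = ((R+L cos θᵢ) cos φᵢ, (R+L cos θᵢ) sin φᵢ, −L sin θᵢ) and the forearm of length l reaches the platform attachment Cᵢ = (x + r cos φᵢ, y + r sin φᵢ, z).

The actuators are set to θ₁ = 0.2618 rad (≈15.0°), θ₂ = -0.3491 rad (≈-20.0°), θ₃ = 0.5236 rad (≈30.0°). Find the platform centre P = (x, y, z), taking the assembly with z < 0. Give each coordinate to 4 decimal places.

arm 1 at φ=0.0°: e+L cos θ1 = 0.2349;  S1 = (0.2349, 0.0000, -0.0388)
S2 = (0.2310·cos120.0°, 0.2310·sin120.0°, 0.0513) = (-0.1155, 0.2000, 0.0513)
arm 3 at φ=240.0°: e+L cos θ3 = 0.2199;  S3 = (-0.1100, -0.1904, -0.0750)
|S₂|²−|S₁|² = -0.0007;  |S₃|²−|S₁|² = -0.0027
plane₁₂: -0.7007x+0.4000y+0.1803z = -0.0007
Cramer: x(z) = 0.0025+0.0732z;  y(z) = 0.0026-0.3225z
quadratic in z: (1.1093)z²+(0.0420)z+(-0.1045)=0, √Δ=0.6822 → z ∈ {-0.3264, 0.2885}; z = -0.3264 (taking z<0)
x = -0.0214, y = 0.1078

(-0.0214, 0.1078, -0.3264)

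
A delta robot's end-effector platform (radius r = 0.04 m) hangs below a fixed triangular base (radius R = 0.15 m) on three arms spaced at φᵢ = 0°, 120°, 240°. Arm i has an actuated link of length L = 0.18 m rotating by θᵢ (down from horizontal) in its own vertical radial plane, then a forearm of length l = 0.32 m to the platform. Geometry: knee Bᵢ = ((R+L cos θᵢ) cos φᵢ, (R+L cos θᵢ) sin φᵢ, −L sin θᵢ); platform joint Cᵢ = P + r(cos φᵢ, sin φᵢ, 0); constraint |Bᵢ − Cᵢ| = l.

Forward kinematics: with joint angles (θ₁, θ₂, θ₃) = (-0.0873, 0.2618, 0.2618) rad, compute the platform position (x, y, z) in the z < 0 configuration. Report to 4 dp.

(0.0252, 0.0000, -0.1650)

arm 1 at φ=0.0°: e+L cos θ1 = 0.2893;  S1 = (0.2893, 0.0000, 0.0157)
φ2=120.0°: virtual centre (-0.1419, 0.2458, -0.0466), radius l
arm 3 at φ=240.0°: e+L cos θ3 = 0.2839;  S3 = (-0.1419, -0.2458, -0.0466)
|S₂|²−|S₁|² = -0.0012;  |S₃|²−|S₁|² = -0.0012
linear system: -0.8625x+0.4917y = -0.0012−-0.1246z; -0.8625x+-0.4917y = -0.0012−-0.1246z
det = 0.8481;  x = 0.0014+-0.1444z,  y = 0.0000+0.0000z
sphere 1 gives Az²+Bz+C=0 with A=1.0209, B=0.0518, C=-0.0193;  B²−4AC=0.0813;  roots -0.1650, 0.1143;  negative root z = -0.1650
x = 0.0252, y = 0.0000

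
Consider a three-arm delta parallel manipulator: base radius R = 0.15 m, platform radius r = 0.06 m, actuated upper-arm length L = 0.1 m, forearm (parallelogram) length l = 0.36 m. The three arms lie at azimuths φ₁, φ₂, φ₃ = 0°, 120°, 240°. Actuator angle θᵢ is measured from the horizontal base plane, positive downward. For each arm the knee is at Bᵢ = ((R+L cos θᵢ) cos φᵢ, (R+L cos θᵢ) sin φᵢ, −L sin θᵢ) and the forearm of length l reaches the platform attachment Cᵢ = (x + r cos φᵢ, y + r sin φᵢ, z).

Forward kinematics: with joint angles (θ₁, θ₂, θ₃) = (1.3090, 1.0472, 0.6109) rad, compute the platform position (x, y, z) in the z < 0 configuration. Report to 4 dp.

O1 = (0.1159·cos0.0°, 0.1159·sin0.0°, -0.0966) = (0.1159, 0.0000, -0.0966)
φ2=120.0°: virtual centre (-0.0700, 0.1212, -0.0866), radius l
arm 3 at φ=240.0°: e+L cos θ3 = 0.1719;  O3 = (-0.0860, -0.1489, -0.0574)
|O₂|²−|O₁|² = 0.0043;  |O₃|²−|O₁|² = 0.0101
[-0.3718 0.2425 0.0200]·P = 0.0043;  [-0.4037 -0.2978 0.0785]·P = 0.0101
det = 0.2086;  x = -0.0179+0.1197z,  y = -0.0096+0.1012z
quadratic in z: (1.0246)z²+(0.1592)z+(-0.1023)=0, √Δ=0.6667 → z ∈ {-0.4031, 0.2477}; z = -0.4031 (taking z<0)
x = -0.0662, y = -0.0504

(-0.0662, -0.0504, -0.4031)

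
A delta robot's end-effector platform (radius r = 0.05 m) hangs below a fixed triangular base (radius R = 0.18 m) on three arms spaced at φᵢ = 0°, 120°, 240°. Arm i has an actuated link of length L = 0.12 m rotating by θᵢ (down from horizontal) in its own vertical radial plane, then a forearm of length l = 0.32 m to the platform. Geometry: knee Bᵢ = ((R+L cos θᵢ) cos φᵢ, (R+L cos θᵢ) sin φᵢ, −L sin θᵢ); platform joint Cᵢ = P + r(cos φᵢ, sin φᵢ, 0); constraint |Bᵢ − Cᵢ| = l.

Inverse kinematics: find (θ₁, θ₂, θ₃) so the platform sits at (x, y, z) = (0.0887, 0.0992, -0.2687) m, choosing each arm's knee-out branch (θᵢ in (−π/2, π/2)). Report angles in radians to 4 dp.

θ₁ = 0.0873, θ₂ = 0.4361, θ₃ = 1.3965

rotate P by −φ1: (0.0887, 0.0992, -0.2687)
  A=0.0413, B=-0.2687, C=(l²−L²−A²−y'²−z²)/(2L)=0.0177
  √(A²+B²)=0.2719;  θ1 = -1.4183+1.5056 ≈ 0.0873
rotate P by −φ2: (0.0416, -0.1264, -0.2687)
  A cos θ + B sin θ = C:  0.0884·cos θ + -0.2687·sin θ = -0.0333
  √(A²+B²)=0.2829;  θ2 = -1.2528+1.6889 ≈ 0.4361
rotate P by −φ3: (-0.1303, 0.0272, -0.2687)
  A cos θ + B sin θ = C:  0.2603·cos θ + -0.2687·sin θ = -0.2195
  θ3 = atan2(B,A) + arccos(C/0.3741) = 1.3965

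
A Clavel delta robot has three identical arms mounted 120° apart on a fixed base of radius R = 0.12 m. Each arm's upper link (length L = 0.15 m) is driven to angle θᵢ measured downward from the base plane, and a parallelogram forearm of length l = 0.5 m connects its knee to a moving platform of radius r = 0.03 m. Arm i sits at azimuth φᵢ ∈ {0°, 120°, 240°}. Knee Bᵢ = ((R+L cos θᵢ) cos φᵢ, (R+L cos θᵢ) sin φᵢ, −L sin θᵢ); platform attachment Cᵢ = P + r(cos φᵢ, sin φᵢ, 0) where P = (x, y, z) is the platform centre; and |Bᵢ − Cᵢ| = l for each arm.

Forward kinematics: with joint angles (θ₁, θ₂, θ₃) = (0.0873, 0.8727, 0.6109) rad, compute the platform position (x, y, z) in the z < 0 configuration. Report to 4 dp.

φ1=0.0°: virtual centre (0.2394, 0.0000, -0.0131), radius l
S2 = (0.1864·cos120.0°, 0.1864·sin120.0°, -0.1149) = (-0.0932, 0.1614, -0.1149)
φ3=240.0°: virtual centre (-0.1064, -0.1844, -0.0860), radius l
subtract pairs → two planes through P
[-0.6653 0.3229 -0.2037]·P = -0.0095;  [-0.6917 -0.3687 -0.1459]·P = -0.0048
Cramer: x(z) = 0.0108-0.2608z;  y(z) = -0.0073+0.0935z
sphere 1 gives Az²+Bz+C=0 with A=1.0767, B=0.1440, C=-0.1975;  B²−4AC=0.8714;  roots -0.5004, 0.3666;  negative root z = -0.5004
x = 0.1413, y = -0.0541

(0.1413, -0.0541, -0.5004)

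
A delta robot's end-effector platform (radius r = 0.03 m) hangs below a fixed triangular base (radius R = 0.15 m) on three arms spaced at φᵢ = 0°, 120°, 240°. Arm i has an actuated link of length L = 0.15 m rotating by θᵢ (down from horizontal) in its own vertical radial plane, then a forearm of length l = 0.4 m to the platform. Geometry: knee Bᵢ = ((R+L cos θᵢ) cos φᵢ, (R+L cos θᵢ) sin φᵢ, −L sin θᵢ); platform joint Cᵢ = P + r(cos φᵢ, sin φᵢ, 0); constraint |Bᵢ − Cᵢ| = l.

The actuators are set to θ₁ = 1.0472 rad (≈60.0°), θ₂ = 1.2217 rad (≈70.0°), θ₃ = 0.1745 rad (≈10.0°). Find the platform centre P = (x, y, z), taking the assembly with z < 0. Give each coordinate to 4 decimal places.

(-0.0516, -0.1473, -0.4083)

φ1=0.0°: virtual centre (0.1950, 0.0000, -0.1299), radius l
arm 2 at φ=120.0°: (R−r)+L cos θ2 = 0.1713;  O2 = (-0.0857, 0.1484, -0.1410)
arm 3 at φ=240.0°: (R−r)+L cos θ3 = 0.2677;  O3 = (-0.1339, -0.2319, -0.0260)
eliminate P² terms by subtracting sphere 1 from 2 and 3
linear system: -0.5613x+0.2967y = -0.0057−-0.0221z; -0.6577x+-0.4637y = 0.0175−0.2077z
Cramer: x(z) = -0.0056+0.1128z;  y(z) = -0.0297+0.2879z
sphere 1 gives Az²+Bz+C=0 with A=1.0956, B=0.1974, C=-0.1020;  B²−4AC=0.4860;  roots -0.4083, 0.2281;  negative root z = -0.4083
x = -0.0516, y = -0.1473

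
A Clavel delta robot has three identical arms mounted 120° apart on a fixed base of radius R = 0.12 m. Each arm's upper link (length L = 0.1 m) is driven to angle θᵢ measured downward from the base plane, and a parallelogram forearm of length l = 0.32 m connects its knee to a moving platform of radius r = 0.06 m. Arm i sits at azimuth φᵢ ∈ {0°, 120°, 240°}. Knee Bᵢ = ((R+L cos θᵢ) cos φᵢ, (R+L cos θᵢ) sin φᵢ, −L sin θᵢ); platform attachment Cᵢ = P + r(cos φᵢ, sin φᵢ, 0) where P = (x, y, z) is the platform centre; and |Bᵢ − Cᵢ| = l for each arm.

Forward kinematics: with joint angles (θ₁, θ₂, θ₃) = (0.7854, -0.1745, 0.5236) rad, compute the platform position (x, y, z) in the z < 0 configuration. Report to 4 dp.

O1 = (0.1307·cos0.0°, 0.1307·sin0.0°, -0.0707) = (0.1307, 0.0000, -0.0707)
arm 2 at φ=120.0°: e+L cos θ2 = 0.1585;  O2 = (-0.0792, 0.1372, 0.0174)
O3 = (0.1466·cos240.0°, 0.1466·sin240.0°, -0.0500) = (-0.0733, -0.1270, -0.0500)
|O₂|²−|O₁|² = 0.0033;  |O₃|²−|O₁|² = 0.0019
linear system: -0.4199x+0.2745y = 0.0033−0.1761z; -0.4080x+-0.2539y = 0.0019−0.0414z
det = 0.2186;  x = -0.0063+0.2566z,  y = 0.0026+-0.2492z
sphere 1 gives Az²+Bz+C=0 with A=1.1279, B=0.0699, C=-0.0786;  B²−4AC=0.3596;  roots -0.2968, 0.2349;  negative root z = -0.2968
x = -0.0824, y = 0.0765

(-0.0824, 0.0765, -0.2968)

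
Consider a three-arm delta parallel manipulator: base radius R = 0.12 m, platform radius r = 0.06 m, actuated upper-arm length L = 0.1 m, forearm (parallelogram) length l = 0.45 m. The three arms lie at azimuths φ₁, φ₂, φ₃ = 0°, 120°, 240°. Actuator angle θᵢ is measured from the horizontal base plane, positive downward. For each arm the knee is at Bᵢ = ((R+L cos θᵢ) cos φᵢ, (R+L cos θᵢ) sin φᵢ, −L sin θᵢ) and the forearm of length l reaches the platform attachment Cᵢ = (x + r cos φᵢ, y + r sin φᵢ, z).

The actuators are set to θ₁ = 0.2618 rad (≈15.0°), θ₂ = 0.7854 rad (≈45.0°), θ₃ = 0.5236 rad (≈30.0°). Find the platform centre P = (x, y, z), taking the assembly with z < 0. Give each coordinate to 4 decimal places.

arm 1 at φ=0.0°: (R−r)+L cos θ1 = 0.1566;  centre 1 = (0.1566, 0.0000, -0.0259)
φ2=120.0°: virtual centre (-0.0654, 0.1132, -0.0707), radius l
φ3=240.0°: virtual centre (-0.0733, -0.1270, -0.0500), radius l
subtract pairs → two planes through P
[-0.4439 0.2264 -0.0897]·P = -0.0031;  [-0.4598 -0.2539 -0.0482]·P = -0.0012
det = 0.2168;  x = 0.0049+-0.1554z,  y = -0.0041+0.0914z
sphere 1 gives Az²+Bz+C=0 with A=1.0325, B=0.0982, C=-0.1788;  B²−4AC=0.7481;  roots -0.4664, 0.3713;  negative root z = -0.4664
x = 0.0774, y = -0.0467

(0.0774, -0.0467, -0.4664)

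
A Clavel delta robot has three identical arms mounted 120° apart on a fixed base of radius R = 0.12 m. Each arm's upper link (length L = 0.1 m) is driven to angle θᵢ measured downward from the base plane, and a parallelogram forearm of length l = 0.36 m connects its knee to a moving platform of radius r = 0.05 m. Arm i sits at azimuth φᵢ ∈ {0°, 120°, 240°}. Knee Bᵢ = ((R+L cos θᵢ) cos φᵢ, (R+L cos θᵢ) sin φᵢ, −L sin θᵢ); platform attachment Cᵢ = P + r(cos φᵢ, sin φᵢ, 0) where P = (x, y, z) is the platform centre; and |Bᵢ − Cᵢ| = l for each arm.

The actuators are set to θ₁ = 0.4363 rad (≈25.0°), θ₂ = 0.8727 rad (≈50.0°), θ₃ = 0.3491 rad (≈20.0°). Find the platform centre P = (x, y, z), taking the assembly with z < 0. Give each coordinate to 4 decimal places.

φ1=0.0°: virtual centre (0.1606, 0.0000, -0.0423), radius l
O2 = (0.1343·cos120.0°, 0.1343·sin120.0°, -0.0766) = (-0.0671, 0.1163, -0.0766)
φ3=240.0°: virtual centre (-0.0820, -0.1420, -0.0342), radius l
eliminate P² terms by subtracting sphere 1 from 2 and 3
plane₁₂: -0.4555x+0.2326y+-0.0687z = -0.0037
det = 0.2422;  x = 0.0039+-0.0651z,  y = -0.0083+0.1679z
sphere 1 gives Az²+Bz+C=0 with A=1.0324, B=0.1021, C=-0.1032;  B²−4AC=0.4365;  roots -0.3694, 0.2705;  negative root z = -0.3694
x = 0.0279, y = -0.0703

(0.0279, -0.0703, -0.3694)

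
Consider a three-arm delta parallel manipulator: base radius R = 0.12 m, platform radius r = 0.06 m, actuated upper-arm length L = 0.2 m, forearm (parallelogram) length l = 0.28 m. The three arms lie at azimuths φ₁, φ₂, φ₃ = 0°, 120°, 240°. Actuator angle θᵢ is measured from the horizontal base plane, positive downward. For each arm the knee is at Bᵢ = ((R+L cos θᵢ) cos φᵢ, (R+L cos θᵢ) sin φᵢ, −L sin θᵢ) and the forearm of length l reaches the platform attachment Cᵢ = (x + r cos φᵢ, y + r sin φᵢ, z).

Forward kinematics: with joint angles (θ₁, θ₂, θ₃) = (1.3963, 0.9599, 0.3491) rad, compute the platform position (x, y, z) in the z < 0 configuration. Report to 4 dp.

φ1=0.0°: virtual centre (0.0947, 0.0000, -0.1970), radius l
S2 = (0.1747·cos120.0°, 0.1747·sin120.0°, -0.1638) = (-0.0874, 0.1513, -0.1638)
arm 3 at φ=240.0°: (R−r)+L cos θ3 = 0.2479;  S3 = (-0.1240, -0.2147, -0.0684)
|S₂|²−|S₁|² = 0.0096;  |S₃|²−|S₁|² = 0.0184
plane₁₂: -0.3642x+0.3026y+0.0663z = 0.0096
Cramer: x(z) = -0.0335+0.3680z;  y(z) = -0.0086+0.2239z
quadratic in z: (1.1856)z²+(0.2956)z+(-0.0231)=0, √Δ=0.4437 → z ∈ {-0.3118, 0.0624}; z = -0.3118 (taking z<0)
x = -0.1483, y = -0.0784

(-0.1483, -0.0784, -0.3118)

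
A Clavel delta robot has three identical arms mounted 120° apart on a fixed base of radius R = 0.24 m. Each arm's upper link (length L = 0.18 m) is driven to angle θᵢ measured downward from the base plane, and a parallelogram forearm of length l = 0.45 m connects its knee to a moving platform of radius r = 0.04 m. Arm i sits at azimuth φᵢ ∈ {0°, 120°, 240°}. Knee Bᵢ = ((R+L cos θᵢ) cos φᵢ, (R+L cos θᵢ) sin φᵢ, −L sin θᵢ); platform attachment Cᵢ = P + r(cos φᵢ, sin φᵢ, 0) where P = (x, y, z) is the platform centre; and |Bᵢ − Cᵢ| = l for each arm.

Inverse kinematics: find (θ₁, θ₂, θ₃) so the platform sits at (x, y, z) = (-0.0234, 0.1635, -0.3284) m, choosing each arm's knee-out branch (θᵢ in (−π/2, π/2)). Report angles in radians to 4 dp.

rotate P by −φ1: (-0.0234, 0.1635, -0.3284)
  A=0.2234, B=-0.3284, C=(l²−L²−A²−y'²−z²)/(2L)=-0.0400
  √(A²+B²)=0.3972;  θ1 = -0.9734+1.6716 ≈ 0.6981
φ2=120.0° → target in arm frame (0.1533, -0.0615)
  A=0.0467, B=-0.3284, C=(l²−L²−A²−y'²−z²)/(2L)=0.1564
  θ2 = atan2(B,A) + arccos(C/0.3317) = -0.3496
arm 3 (φ=240.0°): x'=-0.1299, y'=-0.1020
  A=0.3299, B=-0.3284, C=(l²−L²−A²−y'²−z²)/(2L)=-0.1583
  γ=atan2(-0.3284,0.3299)=-0.7831;  ψ=arccos(-0.3401)=1.9178;  θ3=γ+ψ≈1.1346

θ₁ = 0.6981, θ₂ = -0.3496, θ₃ = 1.1346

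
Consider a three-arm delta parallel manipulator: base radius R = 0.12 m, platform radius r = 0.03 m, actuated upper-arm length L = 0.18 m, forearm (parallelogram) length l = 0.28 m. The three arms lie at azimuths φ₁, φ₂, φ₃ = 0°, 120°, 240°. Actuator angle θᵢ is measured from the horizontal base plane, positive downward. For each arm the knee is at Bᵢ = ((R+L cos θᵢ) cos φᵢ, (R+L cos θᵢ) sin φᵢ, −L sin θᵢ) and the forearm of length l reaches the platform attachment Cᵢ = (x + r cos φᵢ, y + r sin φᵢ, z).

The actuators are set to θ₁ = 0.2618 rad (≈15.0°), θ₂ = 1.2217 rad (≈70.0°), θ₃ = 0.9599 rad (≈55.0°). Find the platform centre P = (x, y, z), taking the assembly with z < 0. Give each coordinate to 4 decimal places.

centre 1 = (0.2639·cos0.0°, 0.2639·sin0.0°, -0.0466) = (0.2639, 0.0000, -0.0466)
φ2=120.0°: virtual centre (-0.0758, 0.1313, -0.1691), radius l
φ3=240.0°: virtual centre (-0.0966, -0.1674, -0.1474), radius l
eliminate P² terms by subtracting sphere 1 from 2 and 3
[-0.6793 0.2625 -0.2451]·P = -0.0202;  [-0.7210 -0.3347 -0.2017]·P = -0.0127
det = 0.4166;  x = 0.0242+-0.3240z,  y = -0.0143+0.0953z
into |P−centre ₁|² = l²: 1.1141z² + 0.2457z + -0.0186 = 0;  Δ = 0.1433;  z = -0.2802 or 0.0596 → z<0 root = -0.2802
x = 0.1150, y = -0.0409

(0.1150, -0.0409, -0.2802)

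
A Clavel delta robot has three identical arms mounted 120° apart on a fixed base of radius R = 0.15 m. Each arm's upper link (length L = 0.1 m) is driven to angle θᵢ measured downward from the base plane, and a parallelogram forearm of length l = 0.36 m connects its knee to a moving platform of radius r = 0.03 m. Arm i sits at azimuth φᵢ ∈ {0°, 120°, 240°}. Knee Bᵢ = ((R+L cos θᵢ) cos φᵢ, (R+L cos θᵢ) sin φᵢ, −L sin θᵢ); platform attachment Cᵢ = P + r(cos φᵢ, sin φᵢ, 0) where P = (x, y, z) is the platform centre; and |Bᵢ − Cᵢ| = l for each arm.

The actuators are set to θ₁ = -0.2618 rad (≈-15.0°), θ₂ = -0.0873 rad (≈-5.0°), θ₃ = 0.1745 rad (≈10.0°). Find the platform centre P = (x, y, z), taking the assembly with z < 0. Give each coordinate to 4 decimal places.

φ1=0.0°: virtual centre (0.2166, 0.0000, 0.0259), radius l
φ2=120.0°: virtual centre (-0.1098, 0.1902, 0.0087), radius l
φ3=240.0°: virtual centre (-0.1092, -0.1892, -0.0174), radius l
subtract pairs → two planes through P
[-0.6528 0.3804 -0.0343]·P = 0.0007;  [-0.6517 -0.3784 -0.0865]·P = 0.0005
det = 0.4949;  x = -0.0009+-0.0927z,  y = 0.0004+-0.0689z
quadratic in z: (1.0133)z²+(-0.0115)z+(-0.0816)=0, √Δ=0.5753 → z ∈ {-0.2782, 0.2895}; z = -0.2782 (taking z<0)
x = 0.0249, y = 0.0195

(0.0249, 0.0195, -0.2782)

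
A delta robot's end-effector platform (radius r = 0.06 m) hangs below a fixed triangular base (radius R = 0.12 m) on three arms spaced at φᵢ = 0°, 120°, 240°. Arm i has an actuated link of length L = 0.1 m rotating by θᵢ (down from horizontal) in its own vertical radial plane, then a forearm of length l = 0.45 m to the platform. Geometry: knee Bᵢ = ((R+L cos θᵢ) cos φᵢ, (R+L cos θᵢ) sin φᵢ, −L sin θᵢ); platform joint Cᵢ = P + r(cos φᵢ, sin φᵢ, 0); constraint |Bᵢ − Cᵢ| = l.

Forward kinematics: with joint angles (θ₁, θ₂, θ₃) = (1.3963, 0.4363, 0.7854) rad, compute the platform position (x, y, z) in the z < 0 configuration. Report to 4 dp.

centre 1 = (0.0774·cos0.0°, 0.0774·sin0.0°, -0.0985) = (0.0774, 0.0000, -0.0985)
arm 2 at φ=120.0°: (R−r)+L cos θ2 = 0.1506;  centre 2 = (-0.0753, 0.1305, -0.0423)
φ3=240.0°: virtual centre (-0.0654, -0.1132, -0.0707), radius l
subtract pairs → two planes through P
plane₁₂: -0.3054x+0.2609y+0.1124z = 0.0088
Cramer: x(z) = -0.0255+0.2782z;  y(z) = 0.0039-0.1054z
into |P−centre ₁|² = l²: 1.0885z² + 0.1389z + -0.1822 = 0;  Δ = 0.8126;  z = -0.4779 or 0.3503 → z<0 root = -0.4779
x = -0.1584, y = 0.0542

(-0.1584, 0.0542, -0.4779)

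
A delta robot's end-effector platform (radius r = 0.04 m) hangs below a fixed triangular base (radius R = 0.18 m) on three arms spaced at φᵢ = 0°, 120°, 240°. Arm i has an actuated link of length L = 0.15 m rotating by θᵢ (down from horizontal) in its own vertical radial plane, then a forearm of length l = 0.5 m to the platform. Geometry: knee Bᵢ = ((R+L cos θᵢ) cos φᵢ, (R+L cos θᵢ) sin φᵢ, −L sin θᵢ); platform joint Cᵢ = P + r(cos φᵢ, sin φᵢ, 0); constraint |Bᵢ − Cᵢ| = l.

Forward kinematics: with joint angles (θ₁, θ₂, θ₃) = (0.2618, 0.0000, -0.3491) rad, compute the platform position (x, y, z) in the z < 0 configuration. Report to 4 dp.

S1 = (0.2849·cos0.0°, 0.2849·sin0.0°, -0.0388) = (0.2849, 0.0000, -0.0388)
arm 2 at φ=120.0°: (R−r)+L cos θ2 = 0.2900;  S2 = (-0.1450, 0.2511, 0.0000)
φ3=240.0°: virtual centre (-0.1405, -0.2433, 0.0513), radius l
|S₂|²−|S₁|² = 0.0014;  |S₃|²−|S₁|² = -0.0011
linear system: -0.8598x+0.5023y = 0.0014−0.0776z; -0.8507x+-0.4866y = -0.0011−0.1803z
Cramer: x(z) = -0.0002+0.1517z;  y(z) = 0.0026+0.1052z
sphere 1 gives Az²+Bz+C=0 with A=1.0341, B=-0.0083, C=-0.1672;  B²−4AC=0.6918;  roots -0.3981, 0.4062;  negative root z = -0.3981
x = -0.0606, y = -0.0393

(-0.0606, -0.0393, -0.3981)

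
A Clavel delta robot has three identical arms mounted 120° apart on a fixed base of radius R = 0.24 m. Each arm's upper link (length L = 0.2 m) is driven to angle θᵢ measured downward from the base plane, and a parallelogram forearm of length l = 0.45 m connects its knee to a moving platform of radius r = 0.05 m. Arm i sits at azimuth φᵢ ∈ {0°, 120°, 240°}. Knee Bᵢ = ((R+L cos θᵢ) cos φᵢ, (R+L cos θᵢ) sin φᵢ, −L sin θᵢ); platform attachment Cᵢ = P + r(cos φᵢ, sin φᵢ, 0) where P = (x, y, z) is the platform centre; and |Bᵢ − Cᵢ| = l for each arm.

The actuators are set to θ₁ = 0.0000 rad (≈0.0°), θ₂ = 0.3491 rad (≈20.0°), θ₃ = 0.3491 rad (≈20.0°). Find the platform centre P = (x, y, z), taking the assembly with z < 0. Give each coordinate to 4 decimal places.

(0.0369, 0.0000, -0.2790)

φ1=0.0°: virtual centre (0.3900, 0.0000, 0.0000), radius l
centre 2 = (0.3779·cos120.0°, 0.3779·sin120.0°, -0.0684) = (-0.1890, 0.3273, -0.0684)
arm 3 at φ=240.0°: (R−r)+L cos θ3 = 0.3779;  centre 3 = (-0.1890, -0.3273, -0.0684)
eliminate P² terms by subtracting sphere 1 from 2 and 3
linear system: -1.1579x+0.6546y = -0.0046−-0.1368z; -1.1579x+-0.6546y = -0.0046−-0.1368z
det = 1.5160;  x = 0.0040+-0.1182z,  y = 0.0000+0.0000z
into |P−centre ₁|² = l²: 1.0140z² + 0.0912z + -0.0535 = 0;  Δ = 0.2252;  z = -0.2790 or 0.1890 → z<0 root = -0.2790
x = 0.0369, y = 0.0000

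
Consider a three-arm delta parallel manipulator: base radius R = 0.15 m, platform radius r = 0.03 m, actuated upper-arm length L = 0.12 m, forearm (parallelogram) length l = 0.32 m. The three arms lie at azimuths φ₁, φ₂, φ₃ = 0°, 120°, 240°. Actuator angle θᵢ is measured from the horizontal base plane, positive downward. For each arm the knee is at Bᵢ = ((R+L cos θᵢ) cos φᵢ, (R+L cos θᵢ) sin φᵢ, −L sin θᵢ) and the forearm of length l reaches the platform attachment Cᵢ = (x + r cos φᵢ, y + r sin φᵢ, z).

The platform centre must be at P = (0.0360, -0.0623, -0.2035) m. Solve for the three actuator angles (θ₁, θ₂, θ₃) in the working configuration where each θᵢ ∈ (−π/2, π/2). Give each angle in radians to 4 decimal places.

φ1=0.0° → target in arm frame (0.0360, -0.0623)
  A=0.0840, B=-0.2035, C=(l²−L²−A²−y'²−z²)/(2L)=0.1485
  √(A²+B²)=0.2202;  θ1 = -1.1793+0.8302 ≈ -0.3491
arm 2 (φ=120.0°): x'=-0.0720, y'=0.0000
  A=0.1920, B=-0.2035, C=(l²−L²−A²−y'²−z²)/(2L)=0.0406
  θ2 = atan2(B,A) + arccos(C/0.2797) = 0.6106
rotate P by −φ3: (0.0360, 0.0623, -0.2035)
  A cos θ + B sin θ = C:  0.0840·cos θ + -0.2035·sin θ = 0.1485
  γ=atan2(-0.2035,0.0840)=-1.1791;  ψ=arccos(0.6745)=0.8306;  θ3=γ+ψ≈-0.3486

θ₁ = -0.3491, θ₂ = 0.6106, θ₃ = -0.3486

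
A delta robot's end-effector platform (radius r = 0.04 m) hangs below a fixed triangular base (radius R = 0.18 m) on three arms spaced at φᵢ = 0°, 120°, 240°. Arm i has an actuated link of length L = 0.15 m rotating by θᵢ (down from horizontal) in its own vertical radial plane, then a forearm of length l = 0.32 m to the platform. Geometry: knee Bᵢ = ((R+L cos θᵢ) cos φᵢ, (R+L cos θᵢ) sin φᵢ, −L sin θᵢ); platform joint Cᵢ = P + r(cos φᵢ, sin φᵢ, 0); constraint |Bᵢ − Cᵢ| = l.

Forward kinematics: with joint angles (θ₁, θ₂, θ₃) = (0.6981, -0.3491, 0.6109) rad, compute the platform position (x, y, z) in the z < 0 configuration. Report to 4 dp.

arm 1 at φ=0.0°: (R−r)+L cos θ1 = 0.2549;  O1 = (0.2549, 0.0000, -0.0964)
O2 = (0.2810·cos120.0°, 0.2810·sin120.0°, 0.0513) = (-0.1405, 0.2433, 0.0513)
O3 = (0.2629·cos240.0°, 0.2629·sin240.0°, -0.0860) = (-0.1314, -0.2277, -0.0860)
eliminate P² terms by subtracting sphere 1 from 2 and 3
plane₁₂: -0.7908x+0.4866y+0.2954z = 0.0073
Cramer: x(z) = -0.0060+0.1965z;  y(z) = 0.0053-0.2879z
quadratic in z: (1.1215)z²+(0.0873)z+(-0.0250)=0, √Δ=0.3461 → z ∈ {-0.1932, 0.1154}; z = -0.1932 (taking z<0)
x = -0.0440, y = 0.0609

(-0.0440, 0.0609, -0.1932)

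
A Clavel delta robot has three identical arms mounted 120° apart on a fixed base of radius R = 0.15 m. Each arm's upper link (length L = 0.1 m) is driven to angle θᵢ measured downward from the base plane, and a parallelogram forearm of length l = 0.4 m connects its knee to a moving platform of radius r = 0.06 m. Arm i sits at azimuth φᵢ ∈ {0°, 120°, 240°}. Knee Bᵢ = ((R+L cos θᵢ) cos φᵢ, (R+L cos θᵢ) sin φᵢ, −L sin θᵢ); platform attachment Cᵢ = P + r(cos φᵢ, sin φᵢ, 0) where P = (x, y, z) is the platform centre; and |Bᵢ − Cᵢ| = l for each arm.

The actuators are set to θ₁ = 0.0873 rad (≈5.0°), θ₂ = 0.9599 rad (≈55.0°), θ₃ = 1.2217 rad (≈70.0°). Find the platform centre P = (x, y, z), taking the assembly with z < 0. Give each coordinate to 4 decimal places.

φ1=0.0°: virtual centre (0.1896, 0.0000, -0.0087), radius l
φ2=120.0°: virtual centre (-0.0737, 0.1276, -0.0819), radius l
φ3=240.0°: virtual centre (-0.0621, -0.1076, -0.0940), radius l
subtract pairs → two planes through P
plane₁₂: -0.5266x+0.2552y+-0.1464z = -0.0076
Cramer: x(z) = 0.0192-0.3102z;  y(z) = 0.0098-0.0665z
into |P−S₁|² = l²: 1.1007z² + 0.1219z + -0.1308 = 0;  Δ = 0.5907;  z = -0.4045 or 0.2938 → z<0 root = -0.4045
x = 0.1447, y = 0.0367

(0.1447, 0.0367, -0.4045)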